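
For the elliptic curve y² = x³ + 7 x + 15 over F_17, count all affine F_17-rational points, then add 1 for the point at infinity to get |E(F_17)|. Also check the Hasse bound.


Affine points = {(0, 7), (0, 10), (6, 1), (6, 16), (7, 4), (7, 13), (9, 5), (9, 12), (12, 5), (12, 12), (13, 5), (13, 12), (14, 1), (14, 16)}; affine count = 14; |E(F_17)| = 15.

Discriminant check: Δ ∝ 4a³ + 27b² = 4·7³ + 27·15² = 4·343 + 27·225 ≡ 1 (mod 17). Nonzero ⇒ E is nonsingular.
For each x ∈ F_17, compute rhs = x³ + 7·x + 15 mod 17, then count y ∈ F_17 with y² ≡ rhs.
  x = 0: rhs = 15, matching y values: 7, 10 (2 points).
  x = 1: rhs = 6, matching y values: none (0 points).
  x = 2: rhs = 3, matching y values: none (0 points).
  x = 3: rhs = 12, matching y values: none (0 points).
  x = 4: rhs = 5, matching y values: none (0 points).
  x = 5: rhs = 5, matching y values: none (0 points).
  x = 6: rhs = 1, matching y values: 1, 16 (2 points).
  x = 7: rhs = 16, matching y values: 4, 13 (2 points).
  x = 8: rhs = 5, matching y values: none (0 points).
  x = 9: rhs = 8, matching y values: 5, 12 (2 points).
  x = 10: rhs = 14, matching y values: none (0 points).
  x = 11: rhs = 12, matching y values: none (0 points).
  x = 12: rhs = 8, matching y values: 5, 12 (2 points).
  x = 13: rhs = 8, matching y values: 5, 12 (2 points).
  x = 14: rhs = 1, matching y values: 1, 16 (2 points).
  x = 15: rhs = 10, matching y values: none (0 points).
  x = 16: rhs = 7, matching y values: none (0 points).
Total affine count: 14.
Full point count |E(F_17)| = 14 + 1 = 15.
Hasse bound: |15 − (17+1)| = |-3| = 3 ≤ 2√17 ≈ 8.2462 ✓.


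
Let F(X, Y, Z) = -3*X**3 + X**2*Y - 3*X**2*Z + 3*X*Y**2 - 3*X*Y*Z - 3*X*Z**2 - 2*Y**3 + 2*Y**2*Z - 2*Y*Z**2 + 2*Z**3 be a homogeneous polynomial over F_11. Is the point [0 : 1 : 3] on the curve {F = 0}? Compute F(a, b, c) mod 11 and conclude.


F(0,1,3) ≡ 7 (mod 11); P is NOT on the curve.

Evaluate F(0, 1, 3) term-by-term (mod 11).
  -3*X**3 ↦ -3·0·1·1 = 0
  X**2*Y ↦ 1·0·1·1 = 0
  -3*X**2*Z ↦ -3·0·1·3 = 0
  3*X*Y**2 ↦ 3·0·1·1 = 0
  -3*X*Y*Z ↦ -3·0·1·3 = 0
  -3*X*Z**2 ↦ -3·0·1·9 = 0
  -2*Y**3 ↦ -2·1·1·1 = -2
  2*Y**2*Z ↦ 2·1·1·3 = 6
  -2*Y*Z**2 ↦ -2·1·1·9 = -18
  2*Z**3 ↦ 2·1·1·27 = 54
Sum: F(0, 1, 3) = (0) + (0) + (0) + (0) + (0) + (0) + (-2) + (6) + (-18) + (54) = 40.
Reducing mod 11: 40 ≡ 7 (mod 11).
Since F(a, b, c) ≡ 7 ≠ 0 (mod 11), P does NOT lie on the curve.


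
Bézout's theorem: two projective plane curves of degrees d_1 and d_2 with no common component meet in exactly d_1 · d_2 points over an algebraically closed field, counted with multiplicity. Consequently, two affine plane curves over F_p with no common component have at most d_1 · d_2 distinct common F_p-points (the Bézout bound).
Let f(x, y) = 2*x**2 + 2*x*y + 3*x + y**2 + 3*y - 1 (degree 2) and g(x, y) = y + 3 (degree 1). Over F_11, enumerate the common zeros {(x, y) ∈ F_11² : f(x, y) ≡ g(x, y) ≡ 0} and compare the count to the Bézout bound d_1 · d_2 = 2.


Common zeros: ∅; count = 0; Bézout bound = 2.

deg(f) = 2, deg(g) = 1, so Bézout bound = 2.
Scan x ∈ F_11. For each x, list the y ∈ F_11 with f(x, y) ≡ 0 and those with g(x, y) ≡ 0 (mod 11); the common zeros in that column are the intersection.
  x = 0: f ≡ 0 at y ∈ ∅; g ≡ 0 at y ∈ {8}; common: ∅.
  x = 1: f ≡ 0 at y ∈ {7, 10}; g ≡ 0 at y ∈ {8}; common: ∅.
  x = 2: f ≡ 0 at y ∈ ∅; g ≡ 0 at y ∈ {8}; common: ∅.
  x = 3: f ≡ 0 at y ∈ ∅; g ≡ 0 at y ∈ {8}; common: ∅.
  x = 4: f ≡ 0 at y ∈ {1, 10}; g ≡ 0 at y ∈ {8}; common: ∅.
  x = 5: f ≡ 0 at y ∈ {4, 5}; g ≡ 0 at y ∈ {8}; common: ∅.
  x = 6: f ≡ 0 at y ∈ {3, 4}; g ≡ 0 at y ∈ {8}; common: ∅.
  x = 7: f ≡ 0 at y ∈ {7, 9}; g ≡ 0 at y ∈ {8}; common: ∅.
  x = 8: f ≡ 0 at y ∈ ∅; g ≡ 0 at y ∈ {8}; common: ∅.
  x = 9: f ≡ 0 at y ∈ ∅; g ≡ 0 at y ∈ {8}; common: ∅.
  x = 10: f ≡ 0 at y ∈ {1, 9}; g ≡ 0 at y ∈ {8}; common: ∅.
Collecting: common zeros = ∅, so the count is 0.
Comparison with the Bézout bound: 0 ≤ 2 = deg(f)·deg(g), as expected for curves with no common component (the affine F_11-count falls short of the bound because intersections may lie at infinity, over extension fields, or carry multiplicity).


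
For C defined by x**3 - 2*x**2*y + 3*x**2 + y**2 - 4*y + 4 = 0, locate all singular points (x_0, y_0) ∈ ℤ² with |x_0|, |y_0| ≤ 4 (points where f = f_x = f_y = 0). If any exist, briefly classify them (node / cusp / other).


Singular points: {(0, 2)}; classification: node.

Compute partial derivatives:
  f_x = 3*x**2 - 4*x*y + 6*x.
  f_y = -2*x**2 + 2*y - 4.
Scan x_0 ∈ {−4, ..., 4}. For each x_0, f_y(x_0, y) is a polynomial in y; find its integer roots y ∈ {−4, ..., 4}, then test f_x and f at those candidates.
  x = -4: f_y(-4, y) = 2*y - 36; no integer root y with |y| ≤ 4.
  x = -3: f_y(-3, y) = 2*y - 22; no integer root y with |y| ≤ 4.
  x = -2: f_y(-2, y) = 2*y - 12; no integer root y with |y| ≤ 4.
  x = -1: f_y(-1, y) = 2*y - 6; vanishes at y ∈ {3}. (-1, 3): f_x = 9 ≠ 0.
  x = 0: f_y(0, y) = 2*y - 4; vanishes at y ∈ {2}. (0, 2): f_x = 0, f = 0 — SINGULAR.
  x = 1: f_y(1, y) = 2*y - 6; vanishes at y ∈ {3}. (1, 3): f_x = -3 ≠ 0.
  x = 2: f_y(2, y) = 2*y - 12; no integer root y with |y| ≤ 4.
  x = 3: f_y(3, y) = 2*y - 22; no integer root y with |y| ≤ 4.
  x = 4: f_y(4, y) = 2*y - 36; no integer root y with |y| ≤ 4.
Only singular point on the grid: (0, 2).
Classify: substitute x = 0 + u, y = 2 + v and expand: f = u**3 - 2*u**2*v - u**2 + v**2.
No constant or linear terms (consistent with a singular point). Quadratic part: -u**2 + v**2. Cubic part: u**3 - 2*u**2*v.
The quadratic part v**2 - u**2 = (v − u)(v + u) splits into two distinct linear factors, so there are two distinct tangent lines y − 2 = ±(x − 0) — this is a node (ordinary double point).
Classification: node.


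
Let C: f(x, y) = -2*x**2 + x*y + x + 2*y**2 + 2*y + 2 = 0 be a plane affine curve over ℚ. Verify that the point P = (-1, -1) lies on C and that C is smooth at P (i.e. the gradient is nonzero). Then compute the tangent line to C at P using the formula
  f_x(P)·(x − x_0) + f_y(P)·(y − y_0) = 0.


Tangent line at P: 4*x - 3*y + 1 = 0.

Step 1: f(-1, -1) = 0, so P lies on C.
Step 2: partial derivatives
  f_x(x, y) = -4*x + y + 1, f_y(x, y) = x + 4*y + 2.
  f_x(P) = 4, f_y(P) = -3 (gradient nonzero, so P is smooth).
Step 3: tangent line at P: 4·(x − -1) + -3·(y − -1) = 0.
Expanding: 4*x - 3*y + 1 = 0.


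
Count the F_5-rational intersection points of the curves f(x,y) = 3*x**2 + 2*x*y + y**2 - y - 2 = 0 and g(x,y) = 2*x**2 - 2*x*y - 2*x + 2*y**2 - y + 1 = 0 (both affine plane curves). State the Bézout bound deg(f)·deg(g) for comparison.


Common zeros: {(2, 0)}; count = 1; Bézout bound = 4.

deg(f) = 2, deg(g) = 2, so Bézout bound = 4.
Scan x ∈ F_5. For each x, list the y ∈ F_5 with f(x, y) ≡ 0 and those with g(x, y) ≡ 0 (mod 5); the common zeros in that column are the intersection.
  x = 0: f ≡ 0 at y ∈ {2, 4}; g ≡ 0 at y ∈ ∅; common: ∅.
  x = 1: f ≡ 0 at y ∈ ∅; g ≡ 0 at y ∈ {1, 3}; common: ∅.
  x = 2: f ≡ 0 at y ∈ {0, 2}; g ≡ 0 at y ∈ {0}; common: {0}.
  x = 3: f ≡ 0 at y ∈ {0}; g ≡ 0 at y ∈ {3}; common: ∅.
  x = 4: f ≡ 0 at y ∈ {4}; g ≡ 0 at y ∈ {0, 2}; common: ∅.
Collecting: common zeros = {(2, 0)}, so the count is 1.
Comparison with the Bézout bound: 1 ≤ 4 = deg(f)·deg(g), as expected for curves with no common component (the affine F_5-count falls short of the bound because intersections may lie at infinity, over extension fields, or carry multiplicity).


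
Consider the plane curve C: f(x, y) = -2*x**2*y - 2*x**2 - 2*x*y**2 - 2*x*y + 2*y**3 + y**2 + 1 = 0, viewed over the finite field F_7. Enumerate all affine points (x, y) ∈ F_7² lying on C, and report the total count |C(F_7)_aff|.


Affine F_7-points: {(0, 2), (0, 6), (1, 6), (2, 0), (2, 6), (3, 6), (4, 4), (4, 6), (5, 0), (5, 2), (5, 6), (6, 4), (6, 6)}; count = 13.

For each of the 49 pairs (x, y) ∈ F_7², evaluate f(x, y) mod 7. Record the zeros.
  x = 0: [0↦1, 1↦4, 2↦0, 3↦1, 4↦5, 5↦3, 6↦0]  zeros at y ∈ {2, 6}
  x = 1: [0↦6, 1↦3, 2↦3, 3↦4, 4↦4, 5↦1, 6↦0]  zeros at y ∈ {6}
  x = 2: [0↦0, 1↦1, 2↦1, 3↦5, 4↦4, 5↦3, 6↦0]  zeros at y ∈ {0, 6}
  x = 3: [0↦4, 1↦5, 2↦1, 3↦4, 4↦5, 5↦2, 6↦0]  zeros at y ∈ {6}
  x = 4: [0↦4, 1↦1, 2↦3, 3↦1, 4↦0, 5↦5, 6↦0]  zeros at y ∈ {4, 6}
  x = 5: [0↦0, 1↦3, 2↦0, 3↦3, 4↦3, 5↦5, 6↦0]  zeros at y ∈ {0, 2, 6}
  x = 6: [0↦6, 1↦4, 2↦6, 3↦3, 4↦0, 5↦2, 6↦0]  zeros at y ∈ {4, 6}
Collecting zeros: affine points = {(0, 2), (0, 6), (1, 6), (2, 0), (2, 6), (3, 6), (4, 4), (4, 6), (5, 0), (5, 2), (5, 6), (6, 4), (6, 6)}.
Total count |C(F_7)_aff| = 13.


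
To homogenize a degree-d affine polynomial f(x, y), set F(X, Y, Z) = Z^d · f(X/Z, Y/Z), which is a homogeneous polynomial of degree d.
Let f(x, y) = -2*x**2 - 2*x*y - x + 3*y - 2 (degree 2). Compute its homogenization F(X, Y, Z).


F(X, Y, Z) = -2*X**2 - 2*X*Y - X*Z + 3*Y*Z - 2*Z**2

deg(f) = 2.
Substitute x = X/Z, y = Y/Z into f, then multiply by Z^2.
  monomial -2·x^2·y^0 ↦ -2·X^2·Y^0·Z^0.
  monomial -2·x^1·y^1 ↦ -2·X^1·Y^1·Z^0.
  monomial -1·x^1·y^0 ↦ -1·X^1·Y^0·Z^1.
  monomial 3·x^0·y^1 ↦ 3·X^0·Y^1·Z^1.
  monomial -2·x^0·y^0 ↦ -2·X^0·Y^0·Z^2.
Collecting: F(X, Y, Z) = -2*X**2 - 2*X*Y - X*Z + 3*Y*Z - 2*Z**2.


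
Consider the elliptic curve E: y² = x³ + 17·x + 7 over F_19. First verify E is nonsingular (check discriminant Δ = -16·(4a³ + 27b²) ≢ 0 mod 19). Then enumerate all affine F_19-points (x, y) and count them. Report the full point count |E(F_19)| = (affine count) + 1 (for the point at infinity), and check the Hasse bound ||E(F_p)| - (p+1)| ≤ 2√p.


Affine points = {(0, 8), (0, 11), (1, 5), (1, 14), (2, 7), (2, 12), (3, 3), (3, 16), (4, 5), (4, 14), (8, 3), (8, 16), (11, 9), (11, 10), (12, 1), (12, 18), (14, 5), (14, 14), (16, 9), (16, 10)}; affine count = 20; |E(F_19)| = 21.

Discriminant check: Δ ∝ 4a³ + 27b² = 4·17³ + 27·7² = 4·4913 + 27·49 ≡ 18 (mod 19). Nonzero ⇒ E is nonsingular.
For each x ∈ F_19, compute rhs = x³ + 17·x + 7 mod 19, then count y ∈ F_19 with y² ≡ rhs.
  x = 0: rhs = 7, matching y values: 8, 11 (2 points).
  x = 1: rhs = 6, matching y values: 5, 14 (2 points).
  x = 2: rhs = 11, matching y values: 7, 12 (2 points).
  x = 3: rhs = 9, matching y values: 3, 16 (2 points).
  x = 4: rhs = 6, matching y values: 5, 14 (2 points).
  x = 5: rhs = 8, matching y values: none (0 points).
  x = 6: rhs = 2, matching y values: none (0 points).
  x = 7: rhs = 13, matching y values: none (0 points).
  x = 8: rhs = 9, matching y values: 3, 16 (2 points).
  x = 9: rhs = 15, matching y values: none (0 points).
  x = 10: rhs = 18, matching y values: none (0 points).
  x = 11: rhs = 5, matching y values: 9, 10 (2 points).
  x = 12: rhs = 1, matching y values: 1, 18 (2 points).
  x = 13: rhs = 12, matching y values: none (0 points).
  x = 14: rhs = 6, matching y values: 5, 14 (2 points).
  x = 15: rhs = 8, matching y values: none (0 points).
  x = 16: rhs = 5, matching y values: 9, 10 (2 points).
  x = 17: rhs = 3, matching y values: none (0 points).
  x = 18: rhs = 8, matching y values: none (0 points).
Total affine count: 20.
Full point count |E(F_19)| = 20 + 1 = 21.
Hasse bound: |21 − (19+1)| = |1| = 1 ≤ 2√19 ≈ 8.7178 ✓.


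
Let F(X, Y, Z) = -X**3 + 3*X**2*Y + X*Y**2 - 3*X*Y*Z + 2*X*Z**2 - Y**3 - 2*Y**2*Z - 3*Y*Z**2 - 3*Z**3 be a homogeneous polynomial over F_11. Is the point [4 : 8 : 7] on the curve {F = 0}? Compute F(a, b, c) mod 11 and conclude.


F(4,8,7) ≡ 5 (mod 11); P is NOT on the curve.

Evaluate F(4, 8, 7) term-by-term (mod 11).
  -X**3 ↦ -1·64·1·1 = -64
  3*X**2*Y ↦ 3·16·8·1 = 384
  X*Y**2 ↦ 1·4·64·1 = 256
  -3*X*Y*Z ↦ -3·4·8·7 = -672
  2*X*Z**2 ↦ 2·4·1·49 = 392
  -Y**3 ↦ -1·1·512·1 = -512
  -2*Y**2*Z ↦ -2·1·64·7 = -896
  -3*Y*Z**2 ↦ -3·1·8·49 = -1176
  -3*Z**3 ↦ -3·1·1·343 = -1029
Sum: F(4, 8, 7) = (-64) + (384) + (256) + (-672) + (392) + (-512) + (-896) + (-1176) + (-1029) = -3317.
Reducing mod 11: -3317 ≡ 5 (mod 11).
Since F(a, b, c) ≡ 5 ≠ 0 (mod 11), P does NOT lie on the curve.


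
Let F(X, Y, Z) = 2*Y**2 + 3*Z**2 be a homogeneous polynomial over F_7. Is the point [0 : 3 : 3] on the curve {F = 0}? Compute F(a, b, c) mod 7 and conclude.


F(0,3,3) ≡ 3 (mod 7); P is NOT on the curve.

Evaluate F(0, 3, 3) term-by-term (mod 7).
  2*Y**2 ↦ 2·1·9·1 = 18
  3*Z**2 ↦ 3·1·1·9 = 27
Sum: F(0, 3, 3) = (18) + (27) = 45.
Reducing mod 7: 45 ≡ 3 (mod 7).
Since F(a, b, c) ≡ 3 ≠ 0 (mod 7), P does NOT lie on the curve.


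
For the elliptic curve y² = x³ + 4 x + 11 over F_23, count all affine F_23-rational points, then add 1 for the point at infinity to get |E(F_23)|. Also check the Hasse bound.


Affine points = {(1, 4), (1, 19), (2, 2), (2, 21), (3, 2), (3, 21), (5, 8), (5, 15), (8, 7), (8, 16), (10, 4), (10, 19), (11, 11), (11, 12), (12, 4), (12, 19), (13, 11), (13, 12), (16, 10), (16, 13), (17, 1), (17, 22), (18, 2), (18, 21), (19, 0), (20, 8), (20, 15), (21, 8), (21, 15), (22, 11), (22, 12)}; affine count = 31; |E(F_23)| = 32.

Discriminant check: Δ ∝ 4a³ + 27b² = 4·4³ + 27·11² = 4·64 + 27·121 ≡ 4 (mod 23). Nonzero ⇒ E is nonsingular.
For each x ∈ F_23, compute rhs = x³ + 4·x + 11 mod 23, then count y ∈ F_23 with y² ≡ rhs.
  x = 0: rhs = 11, matching y values: none (0 points).
  x = 1: rhs = 16, matching y values: 4, 19 (2 points).
  x = 2: rhs = 4, matching y values: 2, 21 (2 points).
  x = 3: rhs = 4, matching y values: 2, 21 (2 points).
  x = 4: rhs = 22, matching y values: none (0 points).
  x = 5: rhs = 18, matching y values: 8, 15 (2 points).
  x = 6: rhs = 21, matching y values: none (0 points).
  x = 7: rhs = 14, matching y values: none (0 points).
  x = 8: rhs = 3, matching y values: 7, 16 (2 points).
  x = 9: rhs = 17, matching y values: none (0 points).
  x = 10: rhs = 16, matching y values: 4, 19 (2 points).
  x = 11: rhs = 6, matching y values: 11, 12 (2 points).
  x = 12: rhs = 16, matching y values: 4, 19 (2 points).
  x = 13: rhs = 6, matching y values: 11, 12 (2 points).
  x = 14: rhs = 5, matching y values: none (0 points).
  x = 15: rhs = 19, matching y values: none (0 points).
  x = 16: rhs = 8, matching y values: 10, 13 (2 points).
  x = 17: rhs = 1, matching y values: 1, 22 (2 points).
  x = 18: rhs = 4, matching y values: 2, 21 (2 points).
  x = 19: rhs = 0, matching y values: 0 (1 points).
  x = 20: rhs = 18, matching y values: 8, 15 (2 points).
  x = 21: rhs = 18, matching y values: 8, 15 (2 points).
  x = 22: rhs = 6, matching y values: 11, 12 (2 points).
Total affine count: 31.
Full point count |E(F_23)| = 31 + 1 = 32.
Hasse bound: |32 − (23+1)| = |8| = 8 ≤ 2√23 ≈ 9.5917 ✓.


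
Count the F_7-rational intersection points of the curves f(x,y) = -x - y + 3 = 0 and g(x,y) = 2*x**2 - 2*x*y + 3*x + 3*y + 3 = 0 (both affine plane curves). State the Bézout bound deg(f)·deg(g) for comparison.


Common zeros: ∅; count = 0; Bézout bound = 2.

deg(f) = 1, deg(g) = 2, so Bézout bound = 2.
Scan x ∈ F_7. For each x, list the y ∈ F_7 with f(x, y) ≡ 0 and those with g(x, y) ≡ 0 (mod 7); the common zeros in that column are the intersection.
  x = 0: f ≡ 0 at y ∈ {3}; g ≡ 0 at y ∈ {6}; common: ∅.
  x = 1: f ≡ 0 at y ∈ {2}; g ≡ 0 at y ∈ {6}; common: ∅.
  x = 2: f ≡ 0 at y ∈ {1}; g ≡ 0 at y ∈ {3}; common: ∅.
  x = 3: f ≡ 0 at y ∈ {0}; g ≡ 0 at y ∈ {3}; common: ∅.
  x = 4: f ≡ 0 at y ∈ {6}; g ≡ 0 at y ∈ {1}; common: ∅.
  x = 5: f ≡ 0 at y ∈ {5}; g ≡ 0 at y ∈ ∅; common: ∅.
  x = 6: f ≡ 0 at y ∈ {4}; g ≡ 0 at y ∈ {1}; common: ∅.
Collecting: common zeros = ∅, so the count is 0.
Comparison with the Bézout bound: 0 ≤ 2 = deg(f)·deg(g), as expected for curves with no common component (the affine F_7-count falls short of the bound because intersections may lie at infinity, over extension fields, or carry multiplicity).


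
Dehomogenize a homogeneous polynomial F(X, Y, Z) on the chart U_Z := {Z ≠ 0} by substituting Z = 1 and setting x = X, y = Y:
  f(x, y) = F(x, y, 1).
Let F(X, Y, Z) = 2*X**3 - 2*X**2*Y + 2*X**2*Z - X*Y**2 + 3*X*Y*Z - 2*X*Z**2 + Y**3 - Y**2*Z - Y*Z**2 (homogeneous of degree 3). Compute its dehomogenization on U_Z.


f(x, y) = 2*x**3 - 2*x**2*y + 2*x**2 - x*y**2 + 3*x*y - 2*x + y**3 - y**2 - y

On U_Z we set Z = 1. Each monomial c·X^i·Y^j·Z^k in F becomes c·x^i·y^j·1^k = c·x^i·y^j.
Substituting Z = 1: F(X, Y, 1) = 2*x**3 - 2*x**2*y + 2*x**2 - x*y**2 + 3*x*y - 2*x + y**3 - y**2 - y.
Note: deg(f) ≤ deg(F) = 3; strict inequality happens when F is divisible by Z (lost terms).


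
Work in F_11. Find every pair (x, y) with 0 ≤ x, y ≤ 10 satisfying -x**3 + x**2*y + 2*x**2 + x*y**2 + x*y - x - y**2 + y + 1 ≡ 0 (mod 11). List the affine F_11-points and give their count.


Affine F_11-points: {(0, 4), (0, 8), (1, 7), (2, 6), (2, 9), (3, 0), (3, 10), (4, 1), (4, 3), (5, 1), (5, 5), (6, 10), (7, 9)}; count = 13.

For each of the 121 pairs (x, y) ∈ F_11², evaluate f(x, y) mod 11. Record the zeros.
  x = 0: [0↦1, 1↦1, 2↦10, 3↦6, 4↦0, 5↦3, 6↦4, 7↦3, 8↦0, 9↦6, 10↦10]  zeros at y ∈ {4, 8}
  x = 1: [0↦1, 1↦4, 2↦7, 3↦10, 4↦2, 5↦5, 6↦8, 7↦0, 8↦3, 9↦6, 10↦9]  zeros at y ∈ {7}
  x = 2: [0↦10, 1↦7, 2↦6, 3↦7, 4↦10, 5↦4, 6↦0, 7↦9, 8↦9, 9↦0, 10↦4]  zeros at y ∈ {6, 9}
  x = 3: [0↦0, 1↦4, 2↦1, 3↦2, 4↦7, 5↦5, 6↦7, 7↦2, 8↦1, 9↦4, 10↦0]  zeros at y ∈ {0, 10}
  x = 4: [0↦9, 1↦0, 2↦8, 3↦0, 4↦9, 5↦2, 6↦1, 7↦6, 8↦6, 9↦1, 10↦2]  zeros at y ∈ {1, 3}
  x = 5: [0↦9, 1↦0, 2↦10, 3↦6, 4↦10, 5↦0, 6↦9, 7↦4, 8↦7, 9↦7, 10↦4]  zeros at y ∈ {1, 5}
  x = 6: [0↦5, 1↦9, 2↦1, 3↦3, 4↦4, 5↦4, 6↦3, 7↦1, 8↦9, 9↦5, 10↦0]  zeros at y ∈ {10}
  x = 7: [0↦2, 1↦10, 2↦8, 3↦7, 4↦7, 5↦8, 6↦10, 7↦2, 8↦6, 9↦0, 10↦6]  zeros at y ∈ {9}
  x = 8: [0↦5, 1↦8, 2↦3, 3↦1, 4↦2, 5↦6, 6↦2, 7↦1, 8↦3, 9↦8, 10↦5]  zeros at y ∈ ∅
  x = 9: [0↦8, 1↦8, 2↦2, 3↦1, 4↦5, 5↦3, 6↦6, 7↦3, 8↦5, 9↦1, 10↦2]  zeros at y ∈ ∅
  x = 10: [0↦5, 1↦4, 2↦10, 3↦1, 4↦10, 5↦4, 6↦5, 7↦2, 8↦6, 9↦6, 10↦2]  zeros at y ∈ ∅
Collecting zeros: affine points = {(0, 4), (0, 8), (1, 7), (2, 6), (2, 9), (3, 0), (3, 10), (4, 1), (4, 3), (5, 1), (5, 5), (6, 10), (7, 9)}.
Total count |C(F_11)_aff| = 13.


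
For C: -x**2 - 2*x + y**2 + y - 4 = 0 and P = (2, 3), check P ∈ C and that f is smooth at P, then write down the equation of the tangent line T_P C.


Tangent line at P: -6*x + 7*y - 9 = 0.

Step 1: f(2, 3) = 0, so P lies on C.
Step 2: partial derivatives
  f_x(x, y) = -2*x - 2, f_y(x, y) = 2*y + 1.
  f_x(P) = -6, f_y(P) = 7 (gradient nonzero, so P is smooth).
Step 3: tangent line at P: -6·(x − 2) + 7·(y − 3) = 0.
Expanding: -6*x + 7*y - 9 = 0.


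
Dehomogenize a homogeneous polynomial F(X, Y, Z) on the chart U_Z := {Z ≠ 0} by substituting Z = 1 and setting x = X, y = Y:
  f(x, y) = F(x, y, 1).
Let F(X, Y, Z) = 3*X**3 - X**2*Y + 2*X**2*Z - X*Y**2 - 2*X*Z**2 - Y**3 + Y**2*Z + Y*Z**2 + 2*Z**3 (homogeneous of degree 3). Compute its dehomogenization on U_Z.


f(x, y) = 3*x**3 - x**2*y + 2*x**2 - x*y**2 - 2*x - y**3 + y**2 + y + 2

On U_Z we set Z = 1. Each monomial c·X^i·Y^j·Z^k in F becomes c·x^i·y^j·1^k = c·x^i·y^j.
Substituting Z = 1: F(X, Y, 1) = 3*x**3 - x**2*y + 2*x**2 - x*y**2 - 2*x - y**3 + y**2 + y + 2.
Note: deg(f) ≤ deg(F) = 3; strict inequality happens when F is divisible by Z (lost terms).


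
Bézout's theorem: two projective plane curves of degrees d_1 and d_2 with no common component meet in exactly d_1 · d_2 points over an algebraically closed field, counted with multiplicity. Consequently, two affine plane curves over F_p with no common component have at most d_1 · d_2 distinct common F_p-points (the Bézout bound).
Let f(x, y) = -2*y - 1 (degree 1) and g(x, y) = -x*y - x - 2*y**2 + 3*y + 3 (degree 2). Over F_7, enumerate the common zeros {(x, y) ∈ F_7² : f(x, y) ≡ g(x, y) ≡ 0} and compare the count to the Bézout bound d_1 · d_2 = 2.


Common zeros: {(2, 3)}; count = 1; Bézout bound = 2.

deg(f) = 1, deg(g) = 2, so Bézout bound = 2.
Scan x ∈ F_7. For each x, list the y ∈ F_7 with f(x, y) ≡ 0 and those with g(x, y) ≡ 0 (mod 7); the common zeros in that column are the intersection.
  x = 0: f ≡ 0 at y ∈ {3}; g ≡ 0 at y ∈ ∅; common: ∅.
  x = 1: f ≡ 0 at y ∈ {3}; g ≡ 0 at y ∈ ∅; common: ∅.
  x = 2: f ≡ 0 at y ∈ {3}; g ≡ 0 at y ∈ {1, 3}; common: {3}.
  x = 3: f ≡ 0 at y ∈ {3}; g ≡ 0 at y ∈ {0}; common: ∅.
  x = 4: f ≡ 0 at y ∈ {3}; g ≡ 0 at y ∈ {5}; common: ∅.
  x = 5: f ≡ 0 at y ∈ {3}; g ≡ 0 at y ∈ {2, 4}; common: ∅.
  x = 6: f ≡ 0 at y ∈ {3}; g ≡ 0 at y ∈ ∅; common: ∅.
Collecting: common zeros = {(2, 3)}, so the count is 1.
Comparison with the Bézout bound: 1 ≤ 2 = deg(f)·deg(g), as expected for curves with no common component (the affine F_7-count falls short of the bound because intersections may lie at infinity, over extension fields, or carry multiplicity).


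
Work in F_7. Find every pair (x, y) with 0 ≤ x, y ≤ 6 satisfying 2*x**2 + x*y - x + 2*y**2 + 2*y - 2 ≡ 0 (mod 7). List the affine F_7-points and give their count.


Affine F_7-points: {(6, 5)}; count = 1.

For each of the 49 pairs (x, y) ∈ F_7², evaluate f(x, y) mod 7. Record the zeros.
  x = 0: [0↦5, 1↦2, 2↦3, 3↦1, 4↦3, 5↦2, 6↦5]  zeros at y ∈ ∅
  x = 1: [0↦6, 1↦4, 2↦6, 3↦5, 4↦1, 5↦1, 6↦5]  zeros at y ∈ ∅
  x = 2: [0↦4, 1↦3, 2↦6, 3↦6, 4↦3, 5↦4, 6↦2]  zeros at y ∈ ∅
  x = 3: [0↦6, 1↦6, 2↦3, 3↦4, 4↦2, 5↦4, 6↦3]  zeros at y ∈ ∅
  x = 4: [0↦5, 1↦6, 2↦4, 3↦6, 4↦5, 5↦1, 6↦1]  zeros at y ∈ ∅
  x = 5: [0↦1, 1↦3, 2↦2, 3↦5, 4↦5, 5↦2, 6↦3]  zeros at y ∈ ∅
  x = 6: [0↦1, 1↦4, 2↦4, 3↦1, 4↦2, 5↦0, 6↦2]  zeros at y ∈ {5}
Collecting zeros: affine points = {(6, 5)}.
Total count |C(F_7)_aff| = 1.


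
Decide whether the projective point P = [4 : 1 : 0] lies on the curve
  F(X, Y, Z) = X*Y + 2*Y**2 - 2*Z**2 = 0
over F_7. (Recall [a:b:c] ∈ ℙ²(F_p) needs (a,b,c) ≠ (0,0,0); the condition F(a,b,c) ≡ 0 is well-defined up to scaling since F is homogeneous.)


F(4,1,0) ≡ 6 (mod 7); P is NOT on the curve.

Evaluate F(4, 1, 0) term-by-term (mod 7).
  X*Y ↦ 1·4·1·1 = 4
  2*Y**2 ↦ 2·1·1·1 = 2
  -2*Z**2 ↦ -2·1·1·0 = 0
Sum: F(4, 1, 0) = (4) + (2) + (0) = 6.
Reducing mod 7: 6 ≡ 6 (mod 7).
Since F(a, b, c) ≡ 6 ≠ 0 (mod 7), P does NOT lie on the curve.


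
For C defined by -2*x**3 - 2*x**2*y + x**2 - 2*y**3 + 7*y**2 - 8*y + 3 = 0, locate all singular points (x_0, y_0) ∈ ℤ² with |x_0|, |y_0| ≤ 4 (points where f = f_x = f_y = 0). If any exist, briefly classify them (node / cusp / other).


Singular points: {(0, 1)}; classification: node.

Compute partial derivatives:
  f_x = -6*x**2 - 4*x*y + 2*x.
  f_y = -2*x**2 - 6*y**2 + 14*y - 8.
Scan x_0 ∈ {−4, ..., 4}. For each x_0, f_y(x_0, y) is a polynomial in y; find its integer roots y ∈ {−4, ..., 4}, then test f_x and f at those candidates.
  x = -4: f_y(-4, y) = -6*y**2 + 14*y - 40; no integer root y with |y| ≤ 4.
  x = -3: f_y(-3, y) = -6*y**2 + 14*y - 26; no integer root y with |y| ≤ 4.
  x = -2: f_y(-2, y) = -6*y**2 + 14*y - 16; no integer root y with |y| ≤ 4.
  x = -1: f_y(-1, y) = -6*y**2 + 14*y - 10; no integer root y with |y| ≤ 4.
  x = 0: f_y(0, y) = -6*y**2 + 14*y - 8; vanishes at y ∈ {1}. (0, 1): f_x = 0, f = 0 — SINGULAR.
  x = 1: f_y(1, y) = -6*y**2 + 14*y - 10; no integer root y with |y| ≤ 4.
  x = 2: f_y(2, y) = -6*y**2 + 14*y - 16; no integer root y with |y| ≤ 4.
  x = 3: f_y(3, y) = -6*y**2 + 14*y - 26; no integer root y with |y| ≤ 4.
  x = 4: f_y(4, y) = -6*y**2 + 14*y - 40; no integer root y with |y| ≤ 4.
Only singular point on the grid: (0, 1).
Classify: substitute x = 0 + u, y = 1 + v and expand: f = -2*u**3 - 2*u**2*v - u**2 - 2*v**3 + v**2.
No constant or linear terms (consistent with a singular point). Quadratic part: -u**2 + v**2. Cubic part: -2*u**3 - 2*u**2*v - 2*v**3.
The quadratic part v**2 - u**2 = (v − u)(v + u) splits into two distinct linear factors, so there are two distinct tangent lines y − 1 = ±(x − 0) — this is a node (ordinary double point).
Classification: node.


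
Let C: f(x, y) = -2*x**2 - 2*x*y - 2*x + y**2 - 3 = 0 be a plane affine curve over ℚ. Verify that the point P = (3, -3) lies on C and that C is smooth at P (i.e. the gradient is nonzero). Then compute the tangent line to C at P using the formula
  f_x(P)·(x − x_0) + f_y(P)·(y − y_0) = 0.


Tangent line at P: -8*x - 12*y - 12 = 0.

Step 1: f(3, -3) = 0, so P lies on C.
Step 2: partial derivatives
  f_x(x, y) = -4*x - 2*y - 2, f_y(x, y) = -2*x + 2*y.
  f_x(P) = -8, f_y(P) = -12 (gradient nonzero, so P is smooth).
Step 3: tangent line at P: -8·(x − 3) + -12·(y − -3) = 0.
Expanding: -8*x - 12*y - 12 = 0.


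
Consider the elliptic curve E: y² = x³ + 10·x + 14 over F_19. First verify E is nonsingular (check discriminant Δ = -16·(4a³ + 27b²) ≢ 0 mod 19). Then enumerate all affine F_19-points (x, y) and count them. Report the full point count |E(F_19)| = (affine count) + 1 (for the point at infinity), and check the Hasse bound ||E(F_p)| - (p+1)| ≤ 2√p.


Affine points = {(1, 5), (1, 14), (2, 2), (2, 17), (4, 2), (4, 17), (6, 9), (6, 10), (7, 3), (7, 16), (8, 6), (8, 13), (9, 4), (9, 15), (11, 7), (11, 12), (12, 0), (13, 2), (13, 17), (15, 9), (15, 10), (17, 9), (17, 10)}; affine count = 23; |E(F_19)| = 24.

Discriminant check: Δ ∝ 4a³ + 27b² = 4·10³ + 27·14² = 4·1000 + 27·196 ≡ 1 (mod 19). Nonzero ⇒ E is nonsingular.
For each x ∈ F_19, compute rhs = x³ + 10·x + 14 mod 19, then count y ∈ F_19 with y² ≡ rhs.
  x = 0: rhs = 14, matching y values: none (0 points).
  x = 1: rhs = 6, matching y values: 5, 14 (2 points).
  x = 2: rhs = 4, matching y values: 2, 17 (2 points).
  x = 3: rhs = 14, matching y values: none (0 points).
  x = 4: rhs = 4, matching y values: 2, 17 (2 points).
  x = 5: rhs = 18, matching y values: none (0 points).
  x = 6: rhs = 5, matching y values: 9, 10 (2 points).
  x = 7: rhs = 9, matching y values: 3, 16 (2 points).
  x = 8: rhs = 17, matching y values: 6, 13 (2 points).
  x = 9: rhs = 16, matching y values: 4, 15 (2 points).
  x = 10: rhs = 12, matching y values: none (0 points).
  x = 11: rhs = 11, matching y values: 7, 12 (2 points).
  x = 12: rhs = 0, matching y values: 0 (1 points).
  x = 13: rhs = 4, matching y values: 2, 17 (2 points).
  x = 14: rhs = 10, matching y values: none (0 points).
  x = 15: rhs = 5, matching y values: 9, 10 (2 points).
  x = 16: rhs = 14, matching y values: none (0 points).
  x = 17: rhs = 5, matching y values: 9, 10 (2 points).
  x = 18: rhs = 3, matching y values: none (0 points).
Total affine count: 23.
Full point count |E(F_19)| = 23 + 1 = 24.
Hasse bound: |24 − (19+1)| = |4| = 4 ≤ 2√19 ≈ 8.7178 ✓.


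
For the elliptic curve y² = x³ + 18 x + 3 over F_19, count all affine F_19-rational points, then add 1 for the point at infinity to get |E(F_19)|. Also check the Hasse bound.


Affine points = {(2, 3), (2, 16), (4, 5), (4, 14), (5, 3), (5, 16), (6, 2), (6, 17), (7, 4), (7, 15), (9, 1), (9, 18), (10, 9), (10, 10), (12, 3), (12, 16), (14, 4), (14, 15), (15, 0), (16, 6), (16, 13), (17, 4), (17, 15)}; affine count = 23; |E(F_19)| = 24.

Discriminant check: Δ ∝ 4a³ + 27b² = 4·18³ + 27·3² = 4·5832 + 27·9 ≡ 11 (mod 19). Nonzero ⇒ E is nonsingular.
For each x ∈ F_19, compute rhs = x³ + 18·x + 3 mod 19, then count y ∈ F_19 with y² ≡ rhs.
  x = 0: rhs = 3, matching y values: none (0 points).
  x = 1: rhs = 3, matching y values: none (0 points).
  x = 2: rhs = 9, matching y values: 3, 16 (2 points).
  x = 3: rhs = 8, matching y values: none (0 points).
  x = 4: rhs = 6, matching y values: 5, 14 (2 points).
  x = 5: rhs = 9, matching y values: 3, 16 (2 points).
  x = 6: rhs = 4, matching y values: 2, 17 (2 points).
  x = 7: rhs = 16, matching y values: 4, 15 (2 points).
  x = 8: rhs = 13, matching y values: none (0 points).
  x = 9: rhs = 1, matching y values: 1, 18 (2 points).
  x = 10: rhs = 5, matching y values: 9, 10 (2 points).
  x = 11: rhs = 12, matching y values: none (0 points).
  x = 12: rhs = 9, matching y values: 3, 16 (2 points).
  x = 13: rhs = 2, matching y values: none (0 points).
  x = 14: rhs = 16, matching y values: 4, 15 (2 points).
  x = 15: rhs = 0, matching y values: 0 (1 points).
  x = 16: rhs = 17, matching y values: 6, 13 (2 points).
  x = 17: rhs = 16, matching y values: 4, 15 (2 points).
  x = 18: rhs = 3, matching y values: none (0 points).
Total affine count: 23.
Full point count |E(F_19)| = 23 + 1 = 24.
Hasse bound: |24 − (19+1)| = |4| = 4 ≤ 2√19 ≈ 8.7178 ✓.


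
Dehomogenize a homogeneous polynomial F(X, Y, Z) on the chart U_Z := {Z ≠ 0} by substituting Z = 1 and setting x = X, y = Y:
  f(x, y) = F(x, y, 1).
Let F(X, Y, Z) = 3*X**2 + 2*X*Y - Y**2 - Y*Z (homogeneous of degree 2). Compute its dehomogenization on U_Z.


f(x, y) = 3*x**2 + 2*x*y - y**2 - y

On U_Z we set Z = 1. Each monomial c·X^i·Y^j·Z^k in F becomes c·x^i·y^j·1^k = c·x^i·y^j.
Substituting Z = 1: F(X, Y, 1) = 3*x**2 + 2*x*y - y**2 - y.
Note: deg(f) ≤ deg(F) = 2; strict inequality happens when F is divisible by Z (lost terms).


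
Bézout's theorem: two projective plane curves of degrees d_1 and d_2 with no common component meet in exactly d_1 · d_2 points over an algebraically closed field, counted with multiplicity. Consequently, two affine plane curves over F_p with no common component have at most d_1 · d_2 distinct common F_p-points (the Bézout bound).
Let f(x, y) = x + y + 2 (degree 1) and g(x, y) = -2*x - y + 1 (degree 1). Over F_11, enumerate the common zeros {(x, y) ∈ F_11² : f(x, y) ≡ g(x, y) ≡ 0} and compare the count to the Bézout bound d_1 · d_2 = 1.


Common zeros: {(3, 6)}; count = 1; Bézout bound = 1.

deg(f) = 1, deg(g) = 1, so Bézout bound = 1.
Scan x ∈ F_11. For each x, list the y ∈ F_11 with f(x, y) ≡ 0 and those with g(x, y) ≡ 0 (mod 11); the common zeros in that column are the intersection.
  x = 0: f ≡ 0 at y ∈ {9}; g ≡ 0 at y ∈ {1}; common: ∅.
  x = 1: f ≡ 0 at y ∈ {8}; g ≡ 0 at y ∈ {10}; common: ∅.
  x = 2: f ≡ 0 at y ∈ {7}; g ≡ 0 at y ∈ {8}; common: ∅.
  x = 3: f ≡ 0 at y ∈ {6}; g ≡ 0 at y ∈ {6}; common: {6}.
  x = 4: f ≡ 0 at y ∈ {5}; g ≡ 0 at y ∈ {4}; common: ∅.
  x = 5: f ≡ 0 at y ∈ {4}; g ≡ 0 at y ∈ {2}; common: ∅.
  x = 6: f ≡ 0 at y ∈ {3}; g ≡ 0 at y ∈ {0}; common: ∅.
  x = 7: f ≡ 0 at y ∈ {2}; g ≡ 0 at y ∈ {9}; common: ∅.
  x = 8: f ≡ 0 at y ∈ {1}; g ≡ 0 at y ∈ {7}; common: ∅.
  x = 9: f ≡ 0 at y ∈ {0}; g ≡ 0 at y ∈ {5}; common: ∅.
  x = 10: f ≡ 0 at y ∈ {10}; g ≡ 0 at y ∈ {3}; common: ∅.
Collecting: common zeros = {(3, 6)}, so the count is 1.
Comparison with the Bézout bound: 1 ≤ 1 = deg(f)·deg(g), as expected for curves with no common component (the bound is attained).


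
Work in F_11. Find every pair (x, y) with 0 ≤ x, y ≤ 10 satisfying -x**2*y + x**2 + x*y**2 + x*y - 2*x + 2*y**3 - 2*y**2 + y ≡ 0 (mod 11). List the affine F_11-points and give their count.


Affine F_11-points: {(0, 0), (2, 0), (3, 5), (4, 5), (4, 7), (4, 9), (5, 7), (6, 10), (7, 2), (7, 3), (7, 9), (8, 2), (9, 3)}; count = 13.

For each of the 121 pairs (x, y) ∈ F_11², evaluate f(x, y) mod 11. Record the zeros.
  x = 0: [0↦0, 1↦1, 2↦10, 3↦6, 4↦1, 5↦7, 6↦3, 7↦1, 8↦2, 9↦7, 10↦6]  zeros at y ∈ {0}
  x = 1: [0↦10, 1↦1, 2↦2, 3↦3, 4↦5, 5↦9, 6↦5, 7↦5, 8↦10, 9↦10, 10↦6]  zeros at y ∈ ∅
  x = 2: [0↦0, 1↦1, 2↦3, 3↦7, 4↦3, 5↦3, 6↦8, 7↦8, 8↦4, 9↦8, 10↦10]  zeros at y ∈ {0}
  x = 3: [0↦3, 1↦1, 2↦2, 3↦7, 4↦6, 5↦0, 6↦1, 7↦10, 8↦6, 9↦1, 10↦7]  zeros at y ∈ {5}
  x = 4: [0↦8, 1↦1, 2↦10, 3↦3, 4↦3, 5↦0, 6↦6, 7↦0, 8↦5, 9↦0, 10↦8]  zeros at y ∈ {5, 7, 9}
  x = 5: [0↦4, 1↦1, 2↦5, 3↦6, 4↦5, 5↦3, 6↦1, 7↦0, 8↦1, 9↦5, 10↦2]  zeros at y ∈ {7}
  x = 6: [0↦2, 1↦1, 2↦9, 3↦5, 4↦1, 5↦9, 6↦8, 7↦10, 8↦5, 9↦5, 10↦0]  zeros at y ∈ {10}
  x = 7: [0↦2, 1↦1, 2↦0, 3↦0, 4↦2, 5↦7, 6↦5, 7↦8, 8↦6, 9↦0, 10↦2]  zeros at y ∈ {2, 3, 9}
  x = 8: [0↦4, 1↦1, 2↦0, 3↦2, 4↦8, 5↦8, 6↦3, 7↦5, 8↦4, 9↦1, 10↦8]  zeros at y ∈ {2}
  x = 9: [0↦8, 1↦1, 2↦9, 3↦0, 4↦8, 5↦1, 6↦2, 7↦1, 8↦10, 9↦8, 10↦7]  zeros at y ∈ {3}
  x = 10: [0↦3, 1↦1, 2↦5, 3↦5, 4↦2, 5↦8, 6↦2, 7↦7, 8↦2, 9↦10, 10↦10]  zeros at y ∈ ∅
Collecting zeros: affine points = {(0, 0), (2, 0), (3, 5), (4, 5), (4, 7), (4, 9), (5, 7), (6, 10), (7, 2), (7, 3), (7, 9), (8, 2), (9, 3)}.
Total count |C(F_11)_aff| = 13.


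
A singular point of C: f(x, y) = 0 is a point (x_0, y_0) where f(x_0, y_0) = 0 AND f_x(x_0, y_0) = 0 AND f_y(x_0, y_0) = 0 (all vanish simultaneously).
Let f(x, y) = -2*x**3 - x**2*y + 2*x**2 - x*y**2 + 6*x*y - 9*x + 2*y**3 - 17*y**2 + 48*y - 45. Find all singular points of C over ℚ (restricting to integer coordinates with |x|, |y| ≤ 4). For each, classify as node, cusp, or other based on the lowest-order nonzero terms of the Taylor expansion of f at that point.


Singular points: {(0, 3)}; classification: node.

Compute partial derivatives:
  f_x = -6*x**2 - 2*x*y + 4*x - y**2 + 6*y - 9.
  f_y = -x**2 - 2*x*y + 6*x + 6*y**2 - 34*y + 48.
Scan x_0 ∈ {−4, ..., 4}. For each x_0, f_y(x_0, y) is a polynomial in y; find its integer roots y ∈ {−4, ..., 4}, then test f_x and f at those candidates.
  x = -4: f_y(-4, y) = 6*y**2 - 26*y + 8; vanishes at y ∈ {4}. (-4, 4): f_x = -81 ≠ 0.
  x = -3: f_y(-3, y) = 6*y**2 - 28*y + 21; no integer root y with |y| ≤ 4.
  x = -2: f_y(-2, y) = 6*y**2 - 30*y + 32; no integer root y with |y| ≤ 4.
  x = -1: f_y(-1, y) = 6*y**2 - 32*y + 41; no integer root y with |y| ≤ 4.
  x = 0: f_y(0, y) = 6*y**2 - 34*y + 48; vanishes at y ∈ {3}. (0, 3): f_x = 0, f = 0 — SINGULAR.
  x = 1: f_y(1, y) = 6*y**2 - 36*y + 53; no integer root y with |y| ≤ 4.
  x = 2: f_y(2, y) = 6*y**2 - 38*y + 56; vanishes at y ∈ {4}. (2, 4): f_x = -33 ≠ 0.
  x = 3: f_y(3, y) = 6*y**2 - 40*y + 57; no integer root y with |y| ≤ 4.
  x = 4: f_y(4, y) = 6*y**2 - 42*y + 56; no integer root y with |y| ≤ 4.
Only singular point on the grid: (0, 3).
Classify: substitute x = 0 + u, y = 3 + v and expand: f = -2*u**3 - u**2*v - u**2 - u*v**2 + 2*v**3 + v**2.
No constant or linear terms (consistent with a singular point). Quadratic part: -u**2 + v**2. Cubic part: -2*u**3 - u**2*v - u*v**2 + 2*v**3.
The quadratic part v**2 - u**2 = (v − u)(v + u) splits into two distinct linear factors, so there are two distinct tangent lines y − 3 = ±(x − 0) — this is a node (ordinary double point).
Classification: node.


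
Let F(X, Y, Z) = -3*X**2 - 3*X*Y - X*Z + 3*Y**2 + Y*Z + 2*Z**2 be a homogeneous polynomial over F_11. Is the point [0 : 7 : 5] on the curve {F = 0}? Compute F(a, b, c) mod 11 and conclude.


F(0,7,5) ≡ 1 (mod 11); P is NOT on the curve.

Evaluate F(0, 7, 5) term-by-term (mod 11).
  -3*X**2 ↦ -3·0·1·1 = 0
  -3*X*Y ↦ -3·0·7·1 = 0
  -X*Z ↦ -1·0·1·5 = 0
  3*Y**2 ↦ 3·1·49·1 = 147
  Y*Z ↦ 1·1·7·5 = 35
  2*Z**2 ↦ 2·1·1·25 = 50
Sum: F(0, 7, 5) = (0) + (0) + (0) + (147) + (35) + (50) = 232.
Reducing mod 11: 232 ≡ 1 (mod 11).
Since F(a, b, c) ≡ 1 ≠ 0 (mod 11), P does NOT lie on the curve.


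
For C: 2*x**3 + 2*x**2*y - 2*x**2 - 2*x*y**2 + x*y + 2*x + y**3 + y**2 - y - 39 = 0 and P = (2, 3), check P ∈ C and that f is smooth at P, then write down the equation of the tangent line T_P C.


Tangent line at P: 27*x + 18*y - 108 = 0.

Step 1: f(2, 3) = 0, so P lies on C.
Step 2: partial derivatives
  f_x(x, y) = 6*x**2 + 4*x*y - 4*x - 2*y**2 + y + 2, f_y(x, y) = 2*x**2 - 4*x*y + x + 3*y**2 + 2*y - 1.
  f_x(P) = 27, f_y(P) = 18 (gradient nonzero, so P is smooth).
Step 3: tangent line at P: 27·(x − 2) + 18·(y − 3) = 0.
Expanding: 27*x + 18*y - 108 = 0.


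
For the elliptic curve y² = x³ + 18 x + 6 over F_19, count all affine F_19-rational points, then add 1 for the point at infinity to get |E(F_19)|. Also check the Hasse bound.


Affine points = {(0, 5), (0, 14), (1, 5), (1, 14), (3, 7), (3, 12), (4, 3), (4, 16), (6, 8), (6, 11), (7, 0), (8, 4), (8, 15), (9, 2), (9, 17), (13, 9), (13, 10), (14, 0), (16, 1), (16, 18), (17, 0), (18, 5), (18, 14)}; affine count = 23; |E(F_19)| = 24.

Discriminant check: Δ ∝ 4a³ + 27b² = 4·18³ + 27·6² = 4·5832 + 27·36 ≡ 18 (mod 19). Nonzero ⇒ E is nonsingular.
For each x ∈ F_19, compute rhs = x³ + 18·x + 6 mod 19, then count y ∈ F_19 with y² ≡ rhs.
  x = 0: rhs = 6, matching y values: 5, 14 (2 points).
  x = 1: rhs = 6, matching y values: 5, 14 (2 points).
  x = 2: rhs = 12, matching y values: none (0 points).
  x = 3: rhs = 11, matching y values: 7, 12 (2 points).
  x = 4: rhs = 9, matching y values: 3, 16 (2 points).
  x = 5: rhs = 12, matching y values: none (0 points).
  x = 6: rhs = 7, matching y values: 8, 11 (2 points).
  x = 7: rhs = 0, matching y values: 0 (1 points).
  x = 8: rhs = 16, matching y values: 4, 15 (2 points).
  x = 9: rhs = 4, matching y values: 2, 17 (2 points).
  x = 10: rhs = 8, matching y values: none (0 points).
  x = 11: rhs = 15, matching y values: none (0 points).
  x = 12: rhs = 12, matching y values: none (0 points).
  x = 13: rhs = 5, matching y values: 9, 10 (2 points).
  x = 14: rhs = 0, matching y values: 0 (1 points).
  x = 15: rhs = 3, matching y values: none (0 points).
  x = 16: rhs = 1, matching y values: 1, 18 (2 points).
  x = 17: rhs = 0, matching y values: 0 (1 points).
  x = 18: rhs = 6, matching y values: 5, 14 (2 points).
Total affine count: 23.
Full point count |E(F_19)| = 23 + 1 = 24.
Hasse bound: |24 − (19+1)| = |4| = 4 ≤ 2√19 ≈ 8.7178 ✓.


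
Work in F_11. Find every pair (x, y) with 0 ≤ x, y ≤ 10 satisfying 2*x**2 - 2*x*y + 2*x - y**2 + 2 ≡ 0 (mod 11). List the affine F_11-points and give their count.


Affine F_11-points: {(4, 1), (4, 2), (6, 4), (6, 6), (7, 1), (7, 7), (8, 2), (8, 4), (10, 6), (10, 7)}; count = 10.

For each of the 121 pairs (x, y) ∈ F_11², evaluate f(x, y) mod 11. Record the zeros.
  x = 0: [0↦2, 1↦1, 2↦9, 3↦4, 4↦8, 5↦10, 6↦10, 7↦8, 8↦4, 9↦9, 10↦1]  zeros at y ∈ ∅
  x = 1: [0↦6, 1↦3, 2↦9, 3↦2, 4↦4, 5↦4, 6↦2, 7↦9, 8↦3, 9↦6, 10↦7]  zeros at y ∈ ∅
  x = 2: [0↦3, 1↦9, 2↦2, 3↦4, 4↦4, 5↦2, 6↦9, 7↦3, 8↦6, 9↦7, 10↦6]  zeros at y ∈ ∅
  x = 3: [0↦4, 1↦8, 2↦10, 3↦10, 4↦8, 5↦4, 6↦9, 7↦1, 8↦2, 9↦1, 10↦9]  zeros at y ∈ ∅
  x = 4: [0↦9, 1↦0, 2↦0, 3↦9, 4↦5, 5↦10, 6↦2, 7↦3, 8↦2, 9↦10, 10↦5]  zeros at y ∈ {1, 2}
  x = 5: [0↦7, 1↦7, 2↦5, 3↦1, 4↦6, 5↦9, 6↦10, 7↦9, 8↦6, 9↦1, 10↦5]  zeros at y ∈ ∅
  x = 6: [0↦9, 1↦7, 2↦3, 3↦8, 4↦0, 5↦1, 6↦0, 7↦8, 8↦3, 9↦7, 10↦9]  zeros at y ∈ {4, 6}
  x = 7: [0↦4, 1↦0, 2↦5, 3↦8, 4↦9, 5↦8, 6↦5, 7↦0, 8↦4, 9↦6, 10↦6]  zeros at y ∈ {1, 7}
  x = 8: [0↦3, 1↦8, 2↦0, 3↦1, 4↦0, 5↦8, 6↦3, 7↦7, 8↦9, 9↦9, 10↦7]  zeros at y ∈ {2, 4}
  x = 9: [0↦6, 1↦9, 2↦10, 3↦9, 4↦6, 5↦1, 6↦5, 7↦7, 8↦7, 9↦5, 10↦1]  zeros at y ∈ ∅
  x = 10: [0↦2, 1↦3, 2↦2, 3↦10, 4↦5, 5↦9, 6↦0, 7↦0, 8↦9, 9↦5, 10↦10]  zeros at y ∈ {6, 7}
Collecting zeros: affine points = {(4, 1), (4, 2), (6, 4), (6, 6), (7, 1), (7, 7), (8, 2), (8, 4), (10, 6), (10, 7)}.
Total count |C(F_11)_aff| = 10.


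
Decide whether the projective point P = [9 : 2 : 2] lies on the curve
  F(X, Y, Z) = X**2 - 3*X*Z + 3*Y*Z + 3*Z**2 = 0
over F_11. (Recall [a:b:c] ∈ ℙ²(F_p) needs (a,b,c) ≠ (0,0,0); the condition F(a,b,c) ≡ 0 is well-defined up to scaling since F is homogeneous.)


F(9,2,2) ≡ 7 (mod 11); P is NOT on the curve.

Evaluate F(9, 2, 2) term-by-term (mod 11).
  X**2 ↦ 1·81·1·1 = 81
  -3*X*Z ↦ -3·9·1·2 = -54
  3*Y*Z ↦ 3·1·2·2 = 12
  3*Z**2 ↦ 3·1·1·4 = 12
Sum: F(9, 2, 2) = (81) + (-54) + (12) + (12) = 51.
Reducing mod 11: 51 ≡ 7 (mod 11).
Since F(a, b, c) ≡ 7 ≠ 0 (mod 11), P does NOT lie on the curve.
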